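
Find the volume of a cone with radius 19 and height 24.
Volume = (1/3) * pi * r² * h
Volume = (1/3) * pi * 19² * 24
Volume = (1/3) * pi * 361 * 24
Volume = (1/3) * pi * 8664
Volume = 9072.92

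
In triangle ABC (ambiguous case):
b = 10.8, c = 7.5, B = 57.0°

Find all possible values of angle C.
sin(C)/c = sin(B)/b  →  sin(C) = c·sin(B)/b = 7.5·sin(57.0°)/10.8 = 0.582410
C₁ = arcsin(0.582410) = 35.62°,  C₂ = 180° - C₁ = 144.38°
Check C₂: A = 180° - 57.0° - 144.38° = -21.38° ≤ 0, rejected
C = 35.62° (one solution)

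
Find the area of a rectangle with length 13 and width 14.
Area = length * width
Area = 13 * 14
Area = 182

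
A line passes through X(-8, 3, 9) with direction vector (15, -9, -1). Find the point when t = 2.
P(2) = (-8 + 15(2), 3 + (-9)(2), 9 + (-1)(2)) = (22, -15, 7)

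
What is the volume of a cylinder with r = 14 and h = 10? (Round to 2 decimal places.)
Volume = pi * r² * h
Volume = pi * 14² * 10
Volume = pi * 196 * 10
Volume = pi * 1960
Volume = 6157.52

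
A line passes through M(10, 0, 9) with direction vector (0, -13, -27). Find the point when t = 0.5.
P(0.5) = (10 + 0(0.5), 0 + (-13)(0.5), 9 + (-27)(0.5)) = (10, -6.5, -4.5)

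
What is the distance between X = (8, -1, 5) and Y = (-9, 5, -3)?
d = √[(-17)² + (6)² + (-8)²] = √389 = 19.72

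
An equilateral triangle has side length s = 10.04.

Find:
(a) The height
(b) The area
(a) Height h = s·√3/2 = 10.04·√3/2 = 8.695
(b) Area = (√3/4)·s² = (√3/4)·10.04² = (√3/4)·100.802 = 43.65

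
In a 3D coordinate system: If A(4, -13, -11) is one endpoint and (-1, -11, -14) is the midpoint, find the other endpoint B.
B = (2×(-1) - 4, 2×(-11) - (-13), 2×(-14) - (-11)) = (-6, -9, -17)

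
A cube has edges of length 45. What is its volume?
Volume = s³
Volume = 45³
Volume = 91125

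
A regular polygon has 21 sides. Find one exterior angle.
Exterior angle of a regular n-gon = 360/n
Exterior angle = 360/21
Exterior angle = 17.14 degrees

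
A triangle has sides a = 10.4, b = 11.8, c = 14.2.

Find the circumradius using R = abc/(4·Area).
s = (a+b+c)/2 = 18.2
Area = √(s(s-a)(s-b)(s-c)) = √(18.2·7.8·6.4·4) = 60.2841
R = abc/(4·Area) = (10.4·11.8·14.2)/(4·60.2841) = 1742.624/241.1364 = 7.227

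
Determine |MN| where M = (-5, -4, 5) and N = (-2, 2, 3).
d = √[(3)² + (6)² + (-2)²] = √49 = 7.0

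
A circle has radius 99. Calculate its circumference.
Circumference = 2 * pi * r
Circumference = 2 * pi * 99
Circumference = 622.04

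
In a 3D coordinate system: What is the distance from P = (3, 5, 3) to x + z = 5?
d = |1(3) + 0(5) + 1(3) - (5)| / √(1² + 0² + 1²) = 1/√2 = 0.7071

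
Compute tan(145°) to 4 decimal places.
tan(145 degrees) = -0.7002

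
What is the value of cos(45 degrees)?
cos(45 degrees) = sqrt(2)/2
Decimal approximation: 0.7071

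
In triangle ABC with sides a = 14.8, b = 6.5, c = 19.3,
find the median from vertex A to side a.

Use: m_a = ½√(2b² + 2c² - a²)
m_a = ½√(2·6.5² + 2·19.3² - 14.8²)
m_a = ½√(84.5 + 744.98 - 219.04) = ½√610.44 = 12.35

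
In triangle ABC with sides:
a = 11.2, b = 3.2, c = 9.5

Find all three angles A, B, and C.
By the law of cosines:
cos(A) = (b² + c² - a²)/(2bc) = -0.410362  →  A = 114.2°
cos(B) = (a² + c² - b²)/(2ac) = 0.965461  →  B = 15.1°
cos(C) = (a² + b² - c²)/(2ab) = 0.633789  →  C = 50.67°
Check: A + B + C = 180.0° ✓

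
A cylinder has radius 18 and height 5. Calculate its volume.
Volume = pi * r² * h
Volume = pi * 18² * 5
Volume = pi * 324 * 5
Volume = pi * 1620
Volume = 5089.38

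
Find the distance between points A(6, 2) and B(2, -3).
Using the distance formula: d = sqrt((x₂-x₁)² + (y₂-y₁)²)
dx = 2 - 6 = -4
dy = (-3) - 2 = -5
d = sqrt((-4)² + (-5)²) = sqrt(16 + 25) = sqrt(41) = 6.40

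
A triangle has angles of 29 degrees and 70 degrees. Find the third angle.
Sum of angles in a triangle = 180 degrees
Third angle = 180 - 29 - 70
Third angle = 81 degrees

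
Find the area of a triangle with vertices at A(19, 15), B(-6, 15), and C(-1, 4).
Using the coordinate formula: Area = (1/2)|x₁(y₂-y₃) + x₂(y₃-y₁) + x₃(y₁-y₂)|
Area = (1/2)|19(15-4) + (-6)(4-15) + (-1)(15-15)|
Area = (1/2)|19*11 + (-6)*(-11) + (-1)*0|
Area = (1/2)|209 + 66 + 0|
Area = (1/2)*275 = 137.50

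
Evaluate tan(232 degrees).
tan(232 degrees) = 1.2799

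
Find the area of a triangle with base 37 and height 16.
Area = (1/2) * base * height
Area = (1/2) * 37 * 16
Area = 296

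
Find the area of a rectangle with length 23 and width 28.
Area = length * width
Area = 23 * 28
Area = 644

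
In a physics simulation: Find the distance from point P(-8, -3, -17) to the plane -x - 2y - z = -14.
d = |(-1)(-8) + (-2)(-3) + (-1)(-17) - (-14)| / √((-1)² + (-2)² + (-1)²) = 45/√6 = 18.37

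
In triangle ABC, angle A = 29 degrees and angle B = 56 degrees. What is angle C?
Sum of angles in a triangle = 180 degrees
Third angle = 180 - 29 - 56
Third angle = 95 degrees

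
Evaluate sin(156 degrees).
sin(156 degrees) = 0.4067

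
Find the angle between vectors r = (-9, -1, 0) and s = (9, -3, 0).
r·s = -78, |r|² = 82, |s|² = 90
cos θ = -78/√7380 ≈ -0.908
θ ≈ 155.2°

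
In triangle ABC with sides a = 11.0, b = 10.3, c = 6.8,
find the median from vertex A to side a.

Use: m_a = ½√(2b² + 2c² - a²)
m_a = ½√(2·10.3² + 2·6.8² - 11.0²)
m_a = ½√(212.18 + 92.48 - 121) = ½√183.66 = 6.776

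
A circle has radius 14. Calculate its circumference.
Circumference = 2 * pi * r
Circumference = 2 * pi * 14
Circumference = 87.96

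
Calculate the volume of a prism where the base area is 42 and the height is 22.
Volume = base area * height
Volume = 42 * 22
Volume = 924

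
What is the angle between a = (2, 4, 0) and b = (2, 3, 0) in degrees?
a·b = 16, |a|² = 20, |b|² = 13
cos θ = 16/√260 ≈ 0.9923
θ ≈ 7.125°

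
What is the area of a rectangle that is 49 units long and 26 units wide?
Area = length * width
Area = 49 * 26
Area = 1274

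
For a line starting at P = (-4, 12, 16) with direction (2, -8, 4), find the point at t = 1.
P(1) = (-4 + 2(1), 12 + (-8)(1), 16 + 4(1)) = (-2, 4, 20)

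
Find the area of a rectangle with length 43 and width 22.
Area = length * width
Area = 43 * 22
Area = 946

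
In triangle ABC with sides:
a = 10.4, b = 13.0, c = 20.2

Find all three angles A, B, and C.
By the law of cosines:
cos(A) = (b² + c² - a²)/(2bc) = 0.892765  →  A = 26.78°
cos(B) = (a² + c² - b²)/(2ac) = 0.826352  →  B = 34.27°
cos(C) = (a² + b² - c²)/(2ab) = -0.484024  →  C = 118.9°
Check: A + B + C = 180.0° ✓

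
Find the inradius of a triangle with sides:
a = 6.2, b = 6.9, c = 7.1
s = (a+b+c)/2 = (6.2+6.9+7.1)/2 = 10.1
Area = √(s(s-a)(s-b)(s-c)) = √(10.1·3.9·3.2·3) = 19.4459
r = Area/s = 19.4459/10.1 = 1.925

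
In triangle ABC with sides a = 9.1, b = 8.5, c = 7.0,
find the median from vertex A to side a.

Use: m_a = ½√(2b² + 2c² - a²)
m_a = ½√(2·8.5² + 2·7.0² - 9.1²)
m_a = ½√(144.5 + 98 - 82.81) = ½√159.69 = 6.318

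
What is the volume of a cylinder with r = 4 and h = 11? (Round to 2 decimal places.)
Volume = pi * r² * h
Volume = pi * 4² * 11
Volume = pi * 16 * 11
Volume = pi * 176
Volume = 552.92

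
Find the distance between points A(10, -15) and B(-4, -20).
Using the distance formula: d = sqrt((x₂-x₁)² + (y₂-y₁)²)
dx = (-4) - 10 = -14
dy = (-20) - (-15) = -5
d = sqrt((-14)² + (-5)²) = sqrt(196 + 25) = sqrt(221) = 14.87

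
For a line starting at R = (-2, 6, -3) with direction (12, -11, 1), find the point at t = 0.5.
P(0.5) = (-2 + 12(0.5), 6 + (-11)(0.5), -3 + 1(0.5)) = (4, 0.5, -2.5)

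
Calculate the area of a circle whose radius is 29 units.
Area = pi * r²
Area = pi * 29²
Area = pi * 841
Area = 2642.08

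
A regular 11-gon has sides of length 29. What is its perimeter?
Perimeter = number of sides * side length
Perimeter = 11 * 29
Perimeter = 319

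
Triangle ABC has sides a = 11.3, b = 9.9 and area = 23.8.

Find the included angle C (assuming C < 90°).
Area = ½ab·sin(C)  →  sin(C) = 2·Area/(ab)
sin(C) = 2·23.8/(11.3·9.9) = 0.425494
C = arcsin(0.425494) = 25.18°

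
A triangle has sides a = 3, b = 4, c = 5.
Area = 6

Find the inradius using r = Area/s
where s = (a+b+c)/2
s = (3+4+5)/2 = 6
r = Area/s = 6/6 = 1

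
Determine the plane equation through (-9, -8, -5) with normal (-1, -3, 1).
d = n·P = (-1)(-9) + (-3)(-8) + (1)(-5) = 28
Plane: -x - 3y + z = 28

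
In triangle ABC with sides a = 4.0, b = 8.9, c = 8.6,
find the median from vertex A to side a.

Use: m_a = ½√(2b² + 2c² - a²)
m_a = ½√(2·8.9² + 2·8.6² - 4.0²)
m_a = ½√(158.42 + 147.92 - 16) = ½√290.34 = 8.52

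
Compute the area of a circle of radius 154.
Area = pi * r²
Area = pi * 154²
Area = pi * 23716
Area = 74506.01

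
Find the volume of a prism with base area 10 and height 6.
Volume = base area * height
Volume = 10 * 6
Volume = 60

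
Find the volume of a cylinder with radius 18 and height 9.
Volume = pi * r² * h
Volume = pi * 18² * 9
Volume = pi * 324 * 9
Volume = pi * 2916
Volume = 9160.88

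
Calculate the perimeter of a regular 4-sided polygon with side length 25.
Perimeter = number of sides * side length
Perimeter = 4 * 25
Perimeter = 100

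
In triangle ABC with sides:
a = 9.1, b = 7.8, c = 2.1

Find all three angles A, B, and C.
By the law of cosines:
cos(A) = (b² + c² - a²)/(2bc) = -0.536020  →  A = 122.4°
cos(B) = (a² + c² - b²)/(2ac) = 0.690215  →  B = 46.35°
cos(C) = (a² + b² - c²)/(2ab) = 0.980840  →  C = 11.23°
Check: A + B + C = 180.0° ✓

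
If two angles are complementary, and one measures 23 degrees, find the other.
Complementary angles sum to 90 degrees.
Other angle = 90 - 23
Other angle = 67 degrees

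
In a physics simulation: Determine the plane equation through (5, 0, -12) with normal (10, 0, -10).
d = n·P = (10)(5) + (0)(0) + (-10)(-12) = 170
Plane: 10x - 10z = 170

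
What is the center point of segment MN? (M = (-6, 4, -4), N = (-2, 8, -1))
Midpoint = ((-6-2)/2, (4+8)/2, (-4-1)/2) = (-4, 6, -2.5)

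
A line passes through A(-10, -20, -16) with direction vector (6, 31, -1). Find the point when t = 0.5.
P(0.5) = (-10 + 6(0.5), -20 + 31(0.5), -16 + (-1)(0.5)) = (-7, -4.5, -16.5)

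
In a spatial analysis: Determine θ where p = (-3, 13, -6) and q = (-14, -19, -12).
p·q = -133, |p|² = 214, |q|² = 701
cos θ = -133/√150014 ≈ -0.3434
θ ≈ 110.1°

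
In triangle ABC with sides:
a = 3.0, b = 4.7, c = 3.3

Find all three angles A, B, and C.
By the law of cosines:
cos(A) = (b² + c² - a²)/(2bc) = 0.773050  →  A = 39.37°
cos(B) = (a² + c² - b²)/(2ac) = -0.111111  →  B = 96.38°
cos(C) = (a² + b² - c²)/(2ab) = 0.716312  →  C = 44.25°
Check: A + B + C = 180.0° ✓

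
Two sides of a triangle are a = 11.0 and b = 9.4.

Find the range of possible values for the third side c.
By the triangle inequality: |a - b| < c < a + b
|11.0 - 9.4| < c < 11.0 + 9.4
1.6 < c < 20.4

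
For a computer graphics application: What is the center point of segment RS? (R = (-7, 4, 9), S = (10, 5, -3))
Midpoint = ((-7+10)/2, (4+5)/2, (9-3)/2) = (1.5, 4.5, 3)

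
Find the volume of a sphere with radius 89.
Volume = (4/3) * pi * r³
Volume = (4/3) * pi * 89³
Volume = (4/3) * pi * 704969
Volume = 2952967.24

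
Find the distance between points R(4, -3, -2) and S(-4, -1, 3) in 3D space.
d = √[(-8)² + (2)² + (5)²] = √93 = 9.644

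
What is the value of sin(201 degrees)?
sin(201 degrees) = -0.3584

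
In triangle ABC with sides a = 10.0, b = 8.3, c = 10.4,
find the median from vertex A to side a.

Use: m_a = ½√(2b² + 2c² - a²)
m_a = ½√(2·8.3² + 2·10.4² - 10.0²)
m_a = ½√(137.78 + 216.32 - 100) = ½√254.1 = 7.97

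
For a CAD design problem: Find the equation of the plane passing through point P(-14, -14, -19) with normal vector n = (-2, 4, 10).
d = n·P = (-2)(-14) + (4)(-14) + (10)(-19) = -218
Plane: -2x + 4y + 10z = -218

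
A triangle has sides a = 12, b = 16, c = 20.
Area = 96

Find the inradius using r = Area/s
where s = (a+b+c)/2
s = (12+16+20)/2 = 24
r = Area/s = 96/24 = 4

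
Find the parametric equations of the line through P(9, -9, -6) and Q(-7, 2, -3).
Direction vector d = Q - P = (-16, 11, 3)
x = 9 - 16t, y = -9 + 11t, z = -6 + 3t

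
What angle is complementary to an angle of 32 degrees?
Complementary angles sum to 90 degrees.
Other angle = 90 - 32
Other angle = 58 degrees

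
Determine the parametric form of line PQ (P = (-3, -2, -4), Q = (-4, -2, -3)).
Direction vector d = Q - P = (-1, 0, 1)
x = -3 - t, y = -2, z = -4 + t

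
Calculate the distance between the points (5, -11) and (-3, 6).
Using the distance formula: d = sqrt((x₂-x₁)² + (y₂-y₁)²)
dx = (-3) - 5 = -8
dy = 6 - (-11) = 17
d = sqrt((-8)² + 17²) = sqrt(64 + 289) = sqrt(353) = 18.79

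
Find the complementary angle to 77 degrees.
Complementary angles sum to 90 degrees.
Other angle = 90 - 77
Other angle = 13 degrees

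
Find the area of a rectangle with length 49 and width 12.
Area = length * width
Area = 49 * 12
Area = 588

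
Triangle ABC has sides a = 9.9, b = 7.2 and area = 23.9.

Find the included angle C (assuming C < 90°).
Area = ½ab·sin(C)  →  sin(C) = 2·Area/(ab)
sin(C) = 2·23.9/(9.9·7.2) = 0.670595
C = arcsin(0.670595) = 42.11°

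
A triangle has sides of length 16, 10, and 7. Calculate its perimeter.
Perimeter = sum of all sides
Perimeter = 16 + 10 + 7
Perimeter = 33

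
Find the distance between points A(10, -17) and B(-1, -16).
Using the distance formula: d = sqrt((x₂-x₁)² + (y₂-y₁)²)
dx = (-1) - 10 = -11
dy = (-16) - (-17) = 1
d = sqrt((-11)² + 1²) = sqrt(121 + 1) = sqrt(122) = 11.05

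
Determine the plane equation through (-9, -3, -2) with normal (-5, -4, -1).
d = n·P = (-5)(-9) + (-4)(-3) + (-1)(-2) = 59
Plane: -5x - 4y - z = 59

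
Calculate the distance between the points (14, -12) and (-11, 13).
Using the distance formula: d = sqrt((x₂-x₁)² + (y₂-y₁)²)
dx = (-11) - 14 = -25
dy = 13 - (-12) = 25
d = sqrt((-25)² + 25²) = sqrt(625 + 625) = sqrt(1250) = 35.36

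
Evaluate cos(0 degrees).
cos(0 degrees) = 1
Decimal approximation: 1.0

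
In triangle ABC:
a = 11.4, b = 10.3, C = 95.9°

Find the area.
Using A = ½ab·sin(C):
A = ½·11.4·10.3·sin(95.9°) = ½·117.42·0.994703 = 58.4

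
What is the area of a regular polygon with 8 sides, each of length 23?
For a regular 8-gon with side length s = 23:
Apothem a = s / (2*tan(pi/8)) = 23 / (2*tan(pi/8)) ≈ 27.7635
Perimeter P = 8 * 23 = 184
Area = (1/2) * P * a = (1/2) * 184 * 27.7635 = 2554.24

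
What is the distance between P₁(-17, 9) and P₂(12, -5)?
Using the distance formula: d = sqrt((x₂-x₁)² + (y₂-y₁)²)
dx = 12 - (-17) = 29
dy = (-5) - 9 = -14
d = sqrt(29² + (-14)²) = sqrt(841 + 196) = sqrt(1037) = 32.20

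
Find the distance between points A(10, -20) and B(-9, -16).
Using the distance formula: d = sqrt((x₂-x₁)² + (y₂-y₁)²)
dx = (-9) - 10 = -19
dy = (-16) - (-20) = 4
d = sqrt((-19)² + 4²) = sqrt(361 + 16) = sqrt(377) = 19.42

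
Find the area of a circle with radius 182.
Area = pi * r²
Area = pi * 182²
Area = pi * 33124
Area = 104062.12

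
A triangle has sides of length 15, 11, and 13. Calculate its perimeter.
Perimeter = sum of all sides
Perimeter = 15 + 11 + 13
Perimeter = 39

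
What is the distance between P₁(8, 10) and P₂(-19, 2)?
Using the distance formula: d = sqrt((x₂-x₁)² + (y₂-y₁)²)
dx = (-19) - 8 = -27
dy = 2 - 10 = -8
d = sqrt((-27)² + (-8)²) = sqrt(729 + 64) = sqrt(793) = 28.16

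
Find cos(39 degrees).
cos(39 degrees) = 0.7771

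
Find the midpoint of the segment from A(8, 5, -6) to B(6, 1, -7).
Midpoint = ((8+6)/2, (5+1)/2, (-6-7)/2) = (7, 3, -6.5)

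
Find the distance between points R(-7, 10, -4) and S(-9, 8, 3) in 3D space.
d = √[(-2)² + (-2)² + (7)²] = √57 = 7.55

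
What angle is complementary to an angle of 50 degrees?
Complementary angles sum to 90 degrees.
Other angle = 90 - 50
Other angle = 40 degrees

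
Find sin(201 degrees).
sin(201 degrees) = -0.3584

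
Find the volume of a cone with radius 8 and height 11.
Volume = (1/3) * pi * r² * h
Volume = (1/3) * pi * 8² * 11
Volume = (1/3) * pi * 64 * 11
Volume = (1/3) * pi * 704
Volume = 737.23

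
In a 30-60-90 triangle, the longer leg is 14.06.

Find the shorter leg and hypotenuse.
In a 30-60-90 triangle, sides are in ratio 1 : √3 : 2.
Long leg = short leg·√3  →  short leg = 14.06/√3 = 8.118
Hypotenuse = 2·(short leg) = 2·14.06/√3 = 16.24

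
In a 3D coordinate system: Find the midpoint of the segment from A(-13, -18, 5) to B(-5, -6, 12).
Midpoint = ((-13-5)/2, (-18-6)/2, (5+12)/2) = (-9, -12, 8.5)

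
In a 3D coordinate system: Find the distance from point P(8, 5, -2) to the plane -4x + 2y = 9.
d = |(-4)(8) + 2(5) + 0(-2) - (9)| / √((-4)² + 2² + 0²) = 31/√20 = 6.932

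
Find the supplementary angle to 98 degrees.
Supplementary angles sum to 180 degrees.
Other angle = 180 - 98
Other angle = 82 degrees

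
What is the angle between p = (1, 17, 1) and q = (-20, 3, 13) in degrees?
p·q = 44, |p|² = 291, |q|² = 578
cos θ = 44/√168198 ≈ 0.1073
θ ≈ 83.84°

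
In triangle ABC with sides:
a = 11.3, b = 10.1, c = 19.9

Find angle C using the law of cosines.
cos(C) = (a² + b² - c²)/(2ab)
cos(C) = (11.3² + 10.1² - 19.9²)/(2·11.3·10.1) = -166.31/228.26 = -0.728599
C = arccos(-0.728599) = 136.8°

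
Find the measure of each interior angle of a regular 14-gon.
Interior angle of a regular n-gon = (n-2)*180/n
Interior angle = (14-2)*180/14
Interior angle = 12*180/14
Interior angle = 2160/14
Interior angle = 154.29 degrees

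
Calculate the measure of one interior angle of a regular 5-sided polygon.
Interior angle of a regular n-gon = (n-2)*180/n
Interior angle = (5-2)*180/5
Interior angle = 3*180/5
Interior angle = 540/5
Interior angle = 108 degrees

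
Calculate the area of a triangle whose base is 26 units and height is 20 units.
Area = (1/2) * base * height
Area = (1/2) * 26 * 20
Area = 260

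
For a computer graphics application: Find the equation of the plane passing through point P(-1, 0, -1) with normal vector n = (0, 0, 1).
d = n·P = (0)(-1) + (0)(0) + (1)(-1) = -1
Plane: z = -1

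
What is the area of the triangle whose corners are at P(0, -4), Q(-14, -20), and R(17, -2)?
Using the coordinate formula: Area = (1/2)|x₁(y₂-y₃) + x₂(y₃-y₁) + x₃(y₁-y₂)|
Area = (1/2)|0((-20)-(-2)) + (-14)((-2)-(-4)) + 17((-4)-(-20))|
Area = (1/2)|0*(-18) + (-14)*2 + 17*16|
Area = (1/2)|0 + (-28) + 272|
Area = (1/2)*244 = 122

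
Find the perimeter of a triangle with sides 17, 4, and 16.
Perimeter = sum of all sides
Perimeter = 17 + 4 + 16
Perimeter = 37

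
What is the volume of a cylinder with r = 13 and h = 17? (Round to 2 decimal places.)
Volume = pi * r² * h
Volume = pi * 13² * 17
Volume = pi * 169 * 17
Volume = pi * 2873
Volume = 9025.80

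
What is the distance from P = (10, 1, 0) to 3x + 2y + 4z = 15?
d = |3(10) + 2(1) + 4(0) - (15)| / √(3² + 2² + 4²) = 17/√29 = 3.157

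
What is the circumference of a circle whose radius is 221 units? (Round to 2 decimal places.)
Circumference = 2 * pi * r
Circumference = 2 * pi * 221
Circumference = 1388.58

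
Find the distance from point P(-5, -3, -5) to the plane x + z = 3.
d = |1(-5) + 0(-3) + 1(-5) - (3)| / √(1² + 0² + 1²) = 13/√2 = 9.192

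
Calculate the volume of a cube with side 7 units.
Volume = s³
Volume = 7³
Volume = 343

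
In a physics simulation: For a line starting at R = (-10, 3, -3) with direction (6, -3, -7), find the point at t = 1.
P(1) = (-10 + 6(1), 3 + (-3)(1), -3 + (-7)(1)) = (-4, 0, -10)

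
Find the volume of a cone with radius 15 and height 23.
Volume = (1/3) * pi * r² * h
Volume = (1/3) * pi * 15² * 23
Volume = (1/3) * pi * 225 * 23
Volume = (1/3) * pi * 5175
Volume = 5419.25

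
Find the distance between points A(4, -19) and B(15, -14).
Using the distance formula: d = sqrt((x₂-x₁)² + (y₂-y₁)²)
dx = 15 - 4 = 11
dy = (-14) - (-19) = 5
d = sqrt(11² + 5²) = sqrt(121 + 25) = sqrt(146) = 12.08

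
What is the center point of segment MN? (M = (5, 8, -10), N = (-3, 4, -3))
Midpoint = ((5-3)/2, (8+4)/2, (-10-3)/2) = (1, 6, -6.5)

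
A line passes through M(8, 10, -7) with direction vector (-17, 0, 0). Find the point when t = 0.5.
P(0.5) = (8 + (-17)(0.5), 10 + 0(0.5), -7 + 0(0.5)) = (-0.5, 10, -7)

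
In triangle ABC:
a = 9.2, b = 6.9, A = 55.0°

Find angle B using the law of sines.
sin(B)/b = sin(A)/a
sin(B) = b·sin(A)/a = 6.9·sin(55.0°)/9.2 = 0.614364
B = arcsin(0.614364) = 37.91°  (b ≤ a, so B ≤ A and the acute solution is unique)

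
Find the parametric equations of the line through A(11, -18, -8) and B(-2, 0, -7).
Direction vector d = B - A = (-13, 18, 1)
x = 11 - 13t, y = -18 + 18t, z = -8 + t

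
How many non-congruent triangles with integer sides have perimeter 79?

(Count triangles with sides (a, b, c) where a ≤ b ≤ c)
With a ≤ b ≤ c and a + b + c = 79, the triangle inequality a + b > c gives c < 79/2, so c ≤ 39.
Iterate a from 1 to ⌊p/3⌋ = 26; for each a, b ranges from a to ⌊(p−a)/2⌋ with c = p − a − b, keeping only c ≥ b.
Triples: (1, 39, 39), (2, 38, 39), (3, 37, 39), …
Count = 140 triangles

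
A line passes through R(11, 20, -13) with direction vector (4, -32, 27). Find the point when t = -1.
P(-1) = (11 + 4(-1), 20 + (-32)(-1), -13 + 27(-1)) = (7, 52, -40)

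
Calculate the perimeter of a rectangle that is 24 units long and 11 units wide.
Perimeter = 2 * (length + width)
Perimeter = 2 * (24 + 11)
Perimeter = 2 * 35
Perimeter = 70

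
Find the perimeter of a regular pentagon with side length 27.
Perimeter = number of sides * side length
Perimeter = 5 * 27
Perimeter = 135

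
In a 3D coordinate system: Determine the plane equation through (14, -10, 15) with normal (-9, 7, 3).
d = n·P = (-9)(14) + (7)(-10) + (3)(15) = -151
Plane: -9x + 7y + 3z = -151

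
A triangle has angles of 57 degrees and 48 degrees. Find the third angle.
Sum of angles in a triangle = 180 degrees
Third angle = 180 - 57 - 48
Third angle = 75 degrees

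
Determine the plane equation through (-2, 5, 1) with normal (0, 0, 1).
d = n·P = (0)(-2) + (0)(5) + (1)(1) = 1
Plane: z = 1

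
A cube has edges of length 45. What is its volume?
Volume = s³
Volume = 45³
Volume = 91125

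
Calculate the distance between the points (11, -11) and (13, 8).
Using the distance formula: d = sqrt((x₂-x₁)² + (y₂-y₁)²)
dx = 13 - 11 = 2
dy = 8 - (-11) = 19
d = sqrt(2² + 19²) = sqrt(4 + 361) = sqrt(365) = 19.10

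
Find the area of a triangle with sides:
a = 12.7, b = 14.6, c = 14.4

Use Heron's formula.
s = (a+b+c)/2 = (12.7+14.6+14.4)/2 = 20.85
A = √(s(s-a)(s-b)(s-c)) = √(20.85·8.15·6.25·6.45)
A = √6850.2 = 82.77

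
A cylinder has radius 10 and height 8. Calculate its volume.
Volume = pi * r² * h
Volume = pi * 10² * 8
Volume = pi * 100 * 8
Volume = pi * 800
Volume = 2513.27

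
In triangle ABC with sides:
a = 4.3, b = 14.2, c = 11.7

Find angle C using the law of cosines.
cos(C) = (a² + b² - c²)/(2ab)
cos(C) = (4.3² + 14.2² - 11.7²)/(2·4.3·14.2) = 83.24/122.12 = 0.681625
C = arccos(0.681625) = 47.03°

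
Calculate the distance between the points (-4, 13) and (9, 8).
Using the distance formula: d = sqrt((x₂-x₁)² + (y₂-y₁)²)
dx = 9 - (-4) = 13
dy = 8 - 13 = -5
d = sqrt(13² + (-5)²) = sqrt(169 + 25) = sqrt(194) = 13.93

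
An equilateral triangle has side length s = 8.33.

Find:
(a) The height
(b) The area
(a) Height h = s·√3/2 = 8.33·√3/2 = 7.214
(b) Area = (√3/4)·s² = (√3/4)·8.33² = (√3/4)·69.3889 = 30.05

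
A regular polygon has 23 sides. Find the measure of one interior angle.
Interior angle of a regular n-gon = (n-2)*180/n
Interior angle = (23-2)*180/23
Interior angle = 21*180/23
Interior angle = 3780/23
Interior angle = 164.35 degrees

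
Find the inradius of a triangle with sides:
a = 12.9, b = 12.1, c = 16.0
s = (a+b+c)/2 = (12.9+12.1+16.0)/2 = 20.5
Area = √(s(s-a)(s-b)(s-c)) = √(20.5·7.6·8.4·4.5) = 76.7414
r = Area/s = 76.7414/20.5 = 3.743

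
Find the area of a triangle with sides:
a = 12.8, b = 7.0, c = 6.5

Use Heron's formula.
s = (a+b+c)/2 = (12.8+7.0+6.5)/2 = 13.15
A = √(s(s-a)(s-b)(s-c)) = √(13.15·0.35·6.15·6.65)
A = √188.231 = 13.72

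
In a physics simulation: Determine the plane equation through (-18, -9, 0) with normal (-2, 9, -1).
d = n·P = (-2)(-18) + (9)(-9) + (-1)(0) = -45
Plane: -2x + 9y - z = -45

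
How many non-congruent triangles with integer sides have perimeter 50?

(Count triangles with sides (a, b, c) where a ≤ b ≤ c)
With a ≤ b ≤ c and a + b + c = 50, the triangle inequality a + b > c gives c < 50/2, so c ≤ 24.
Iterate a from 1 to ⌊p/3⌋ = 16; for each a, b ranges from a to ⌊(p−a)/2⌋ with c = p − a − b, keeping only c ≥ b.
Triples: (2, 24, 24), (3, 23, 24), (4, 22, 24), …
Count = 52 triangles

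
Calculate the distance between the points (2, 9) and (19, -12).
Using the distance formula: d = sqrt((x₂-x₁)² + (y₂-y₁)²)
dx = 19 - 2 = 17
dy = (-12) - 9 = -21
d = sqrt(17² + (-21)²) = sqrt(289 + 441) = sqrt(730) = 27.02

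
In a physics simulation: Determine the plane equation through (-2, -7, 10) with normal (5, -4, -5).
d = n·P = (5)(-2) + (-4)(-7) + (-5)(10) = -32
Plane: 5x - 4y - 5z = -32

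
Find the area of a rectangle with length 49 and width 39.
Area = length * width
Area = 49 * 39
Area = 1911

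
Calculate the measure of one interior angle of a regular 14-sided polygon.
Interior angle of a regular n-gon = (n-2)*180/n
Interior angle = (14-2)*180/14
Interior angle = 12*180/14
Interior angle = 2160/14
Interior angle = 154.29 degrees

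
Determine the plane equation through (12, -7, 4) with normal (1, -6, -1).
d = n·P = (1)(12) + (-6)(-7) + (-1)(4) = 50
Plane: x - 6y - z = 50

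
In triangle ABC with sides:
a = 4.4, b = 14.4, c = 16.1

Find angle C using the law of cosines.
cos(C) = (a² + b² - c²)/(2ab)
cos(C) = (4.4² + 14.4² - 16.1²)/(2·4.4·14.4) = -32.49/126.72 = -0.256392
C = arccos(-0.256392) = 104.9°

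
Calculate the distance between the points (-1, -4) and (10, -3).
Using the distance formula: d = sqrt((x₂-x₁)² + (y₂-y₁)²)
dx = 10 - (-1) = 11
dy = (-3) - (-4) = 1
d = sqrt(11² + 1²) = sqrt(121 + 1) = sqrt(122) = 11.05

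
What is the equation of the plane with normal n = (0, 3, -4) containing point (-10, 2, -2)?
d = n·P = (0)(-10) + (3)(2) + (-4)(-2) = 14
Plane: 3y - 4z = 14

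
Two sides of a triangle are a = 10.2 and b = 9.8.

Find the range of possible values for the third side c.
By the triangle inequality: |a - b| < c < a + b
|10.2 - 9.8| < c < 10.2 + 9.8
0.4 < c < 20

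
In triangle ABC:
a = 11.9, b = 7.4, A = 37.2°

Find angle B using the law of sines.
sin(B)/b = sin(A)/a
sin(B) = b·sin(A)/a = 7.4·sin(37.2°)/11.9 = 0.375969
B = arcsin(0.375969) = 22.08°  (b ≤ a, so B ≤ A and the acute solution is unique)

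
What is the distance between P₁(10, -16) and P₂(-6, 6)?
Using the distance formula: d = sqrt((x₂-x₁)² + (y₂-y₁)²)
dx = (-6) - 10 = -16
dy = 6 - (-16) = 22
d = sqrt((-16)² + 22²) = sqrt(256 + 484) = sqrt(740) = 27.20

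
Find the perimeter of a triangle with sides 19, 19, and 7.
Perimeter = sum of all sides
Perimeter = 19 + 19 + 7
Perimeter = 45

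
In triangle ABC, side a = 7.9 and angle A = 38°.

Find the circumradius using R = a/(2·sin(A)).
R = a/(2·sin(A)) = 7.9/(2·sin(38°))
R = 7.9/(2·0.615661) = 7.9/1.231323 = 6.416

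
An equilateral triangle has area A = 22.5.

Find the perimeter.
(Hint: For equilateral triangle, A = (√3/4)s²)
A = (√3/4)s²  →  s² = 4A/√3 = 4·22.5/√3 = 51.9615
s = 7.20843
Perimeter = 3s = 21.63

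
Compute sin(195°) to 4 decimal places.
sin(195 degrees) = -0.2588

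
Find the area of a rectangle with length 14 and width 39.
Area = length * width
Area = 14 * 39
Area = 546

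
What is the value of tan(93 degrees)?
tan(93 degrees) = -19.0811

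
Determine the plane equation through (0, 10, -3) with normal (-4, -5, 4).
d = n·P = (-4)(0) + (-5)(10) + (4)(-3) = -62
Plane: -4x - 5y + 4z = -62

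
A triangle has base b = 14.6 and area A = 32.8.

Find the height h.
A = ½bh  →  h = 2A/b
h = 2·32.8/14.6 = 4.493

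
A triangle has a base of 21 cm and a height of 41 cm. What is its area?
Area = (1/2) * base * height
Area = (1/2) * 21 * 41
Area = 430.50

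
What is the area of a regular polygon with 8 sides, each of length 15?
For a regular 8-gon with side length s = 15:
Apothem a = s / (2*tan(pi/8)) = 15 / (2*tan(pi/8)) ≈ 18.1066
Perimeter P = 8 * 15 = 120
Area = (1/2) * P * a = (1/2) * 120 * 18.1066 = 1086.40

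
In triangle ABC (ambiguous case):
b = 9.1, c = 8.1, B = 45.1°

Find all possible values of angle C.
sin(C)/c = sin(B)/b  →  sin(C) = c·sin(B)/b = 8.1·sin(45.1°)/9.1 = 0.630500
C₁ = arcsin(0.630500) = 39.09°,  C₂ = 180° - C₁ = 140.91°
Check C₂: A = 180° - 45.1° - 140.91° = -6.01° ≤ 0, rejected
C = 39.09° (one solution)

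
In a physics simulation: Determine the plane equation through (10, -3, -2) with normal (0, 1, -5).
d = n·P = (0)(10) + (1)(-3) + (-5)(-2) = 7
Plane: y - 5z = 7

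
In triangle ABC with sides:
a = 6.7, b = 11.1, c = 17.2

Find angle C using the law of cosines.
cos(C) = (a² + b² - c²)/(2ab)
cos(C) = (6.7² + 11.1² - 17.2²)/(2·6.7·11.1) = -127.74/148.74 = -0.858814
C = arccos(-0.858814) = 149.2°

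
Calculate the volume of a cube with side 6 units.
Volume = s³
Volume = 6³
Volume = 216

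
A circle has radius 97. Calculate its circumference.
Circumference = 2 * pi * r
Circumference = 2 * pi * 97
Circumference = 609.47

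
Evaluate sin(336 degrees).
sin(336 degrees) = -0.4067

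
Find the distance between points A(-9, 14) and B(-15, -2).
Using the distance formula: d = sqrt((x₂-x₁)² + (y₂-y₁)²)
dx = (-15) - (-9) = -6
dy = (-2) - 14 = -16
d = sqrt((-6)² + (-16)²) = sqrt(36 + 256) = sqrt(292) = 17.09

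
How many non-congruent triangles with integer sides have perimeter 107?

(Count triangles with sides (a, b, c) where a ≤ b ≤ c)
With a ≤ b ≤ c and a + b + c = 107, the triangle inequality a + b > c gives c < 107/2, so c ≤ 53.
Iterate a from 1 to ⌊p/3⌋ = 35; for each a, b ranges from a to ⌊(p−a)/2⌋ with c = p − a − b, keeping only c ≥ b.
Triples: (1, 53, 53), (2, 52, 53), (3, 51, 53), …
Count = 252 triangles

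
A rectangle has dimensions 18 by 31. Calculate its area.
Area = length * width
Area = 18 * 31
Area = 558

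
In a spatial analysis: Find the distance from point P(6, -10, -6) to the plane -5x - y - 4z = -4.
d = |(-5)(6) + (-1)(-10) + (-4)(-6) - (-4)| / √((-5)² + (-1)² + (-4)²) = 8/√42 = 1.234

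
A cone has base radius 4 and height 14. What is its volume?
Volume = (1/3) * pi * r² * h
Volume = (1/3) * pi * 4² * 14
Volume = (1/3) * pi * 16 * 14
Volume = (1/3) * pi * 224
Volume = 234.57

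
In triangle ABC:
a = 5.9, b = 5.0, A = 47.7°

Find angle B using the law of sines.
sin(B)/b = sin(A)/a
sin(B) = b·sin(A)/a = 5.0·sin(47.7°)/5.9 = 0.626806
B = arcsin(0.626806) = 38.81°  (b ≤ a, so B ≤ A and the acute solution is unique)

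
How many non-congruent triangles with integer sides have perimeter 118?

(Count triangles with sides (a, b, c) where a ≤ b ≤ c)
With a ≤ b ≤ c and a + b + c = 118, the triangle inequality a + b > c gives c < 118/2, so c ≤ 58.
Iterate a from 1 to ⌊p/3⌋ = 39; for each a, b ranges from a to ⌊(p−a)/2⌋ with c = p − a − b, keeping only c ≥ b.
Triples: (2, 58, 58), (3, 57, 58), (4, 56, 58), …
Count = 290 triangles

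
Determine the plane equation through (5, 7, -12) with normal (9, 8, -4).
d = n·P = (9)(5) + (8)(7) + (-4)(-12) = 149
Plane: 9x + 8y - 4z = 149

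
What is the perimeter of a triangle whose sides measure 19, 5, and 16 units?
Perimeter = sum of all sides
Perimeter = 19 + 5 + 16
Perimeter = 40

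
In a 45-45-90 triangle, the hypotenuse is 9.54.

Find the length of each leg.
In a 45-45-90 triangle, hypotenuse = leg·√2  →  leg = hypotenuse/√2
leg = 9.54/√2 = 6.746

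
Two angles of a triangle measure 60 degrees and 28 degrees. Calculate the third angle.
Sum of angles in a triangle = 180 degrees
Third angle = 180 - 60 - 28
Third angle = 92 degrees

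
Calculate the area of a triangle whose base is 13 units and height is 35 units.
Area = (1/2) * base * height
Area = (1/2) * 13 * 35
Area = 227.50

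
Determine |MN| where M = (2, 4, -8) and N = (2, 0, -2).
d = √[(0)² + (-4)² + (6)²] = √52 = 7.211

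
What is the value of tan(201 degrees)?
tan(201 degrees) = 0.3839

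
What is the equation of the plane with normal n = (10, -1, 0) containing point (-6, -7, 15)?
d = n·P = (10)(-6) + (-1)(-7) + (0)(15) = -53
Plane: 10x - y = -53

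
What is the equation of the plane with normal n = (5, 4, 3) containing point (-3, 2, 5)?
d = n·P = (5)(-3) + (4)(2) + (3)(5) = 8
Plane: 5x + 4y + 3z = 8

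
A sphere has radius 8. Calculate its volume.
Volume = (4/3) * pi * r³
Volume = (4/3) * pi * 8³
Volume = (4/3) * pi * 512
Volume = 2144.66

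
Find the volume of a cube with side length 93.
Volume = s³
Volume = 93³
Volume = 804357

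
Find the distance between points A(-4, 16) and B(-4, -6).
Using the distance formula: d = sqrt((x₂-x₁)² + (y₂-y₁)²)
dx = (-4) - (-4) = 0
dy = (-6) - 16 = -22
d = sqrt(0² + (-22)²) = sqrt(0 + 484) = sqrt(484) = 22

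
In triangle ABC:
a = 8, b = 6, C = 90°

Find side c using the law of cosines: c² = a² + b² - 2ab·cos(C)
c² = 8² + 6² - 2·8·6·cos(90°)
c² = 64 + 36 - 96·0.0000 = 100
c = √100 = 10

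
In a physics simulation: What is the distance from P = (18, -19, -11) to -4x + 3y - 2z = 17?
d = |(-4)(18) + 3(-19) + (-2)(-11) - (17)| / √((-4)² + 3² + (-2)²) = 124/√29 = 23.03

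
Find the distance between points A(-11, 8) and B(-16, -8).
Using the distance formula: d = sqrt((x₂-x₁)² + (y₂-y₁)²)
dx = (-16) - (-11) = -5
dy = (-8) - 8 = -16
d = sqrt((-5)² + (-16)²) = sqrt(25 + 256) = sqrt(281) = 16.76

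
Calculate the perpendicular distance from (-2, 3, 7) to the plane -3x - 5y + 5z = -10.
d = |(-3)(-2) + (-5)(3) + 5(7) - (-10)| / √((-3)² + (-5)² + 5²) = 36/√59 = 4.687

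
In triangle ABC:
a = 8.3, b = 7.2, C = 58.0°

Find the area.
Using A = ½ab·sin(C):
A = ½·8.3·7.2·sin(58.0°) = ½·59.76·0.848048 = 25.34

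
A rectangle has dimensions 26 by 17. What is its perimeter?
Perimeter = 2 * (length + width)
Perimeter = 2 * (26 + 17)
Perimeter = 2 * 43
Perimeter = 86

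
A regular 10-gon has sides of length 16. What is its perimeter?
Perimeter = number of sides * side length
Perimeter = 10 * 16
Perimeter = 160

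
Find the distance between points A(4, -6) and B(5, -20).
Using the distance formula: d = sqrt((x₂-x₁)² + (y₂-y₁)²)
dx = 5 - 4 = 1
dy = (-20) - (-6) = -14
d = sqrt(1² + (-14)²) = sqrt(1 + 196) = sqrt(197) = 14.04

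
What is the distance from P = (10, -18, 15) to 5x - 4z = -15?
d = |5(10) + 0(-18) + (-4)(15) - (-15)| / √(5² + 0² + (-4)²) = 5/√41 = 0.7809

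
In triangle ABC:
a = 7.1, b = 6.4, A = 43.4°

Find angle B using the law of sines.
sin(B)/b = sin(A)/a
sin(B) = b·sin(A)/a = 6.4·sin(43.4°)/7.1 = 0.619346
B = arcsin(0.619346) = 38.27°  (b ≤ a, so B ≤ A and the acute solution is unique)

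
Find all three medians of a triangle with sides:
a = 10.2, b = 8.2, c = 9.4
Using m_x = ½√(2y² + 2z² - x²):
m_a = ½√(2·8.2² + 2·9.4² - 10.2²) = ½√207.16 = 7.197
m_b = ½√(2·10.2² + 2·9.4² - 8.2²) = ½√317.56 = 8.91
m_c = ½√(2·10.2² + 2·8.2² - 9.4²) = ½√254.2 = 7.972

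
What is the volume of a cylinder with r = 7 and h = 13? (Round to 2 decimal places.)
Volume = pi * r² * h
Volume = pi * 7² * 13
Volume = pi * 49 * 13
Volume = pi * 637
Volume = 2001.19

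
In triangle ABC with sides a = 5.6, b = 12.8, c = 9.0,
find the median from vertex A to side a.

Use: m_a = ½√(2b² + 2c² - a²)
m_a = ½√(2·12.8² + 2·9.0² - 5.6²)
m_a = ½√(327.68 + 162 - 31.36) = ½√458.32 = 10.7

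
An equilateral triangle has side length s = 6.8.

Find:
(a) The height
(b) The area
(a) Height h = s·√3/2 = 6.8·√3/2 = 5.889
(b) Area = (√3/4)·s² = (√3/4)·6.8² = (√3/4)·46.24 = 20.02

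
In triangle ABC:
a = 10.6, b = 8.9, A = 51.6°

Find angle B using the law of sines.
sin(B)/b = sin(A)/a
sin(B) = b·sin(A)/a = 8.9·sin(51.6°)/10.6 = 0.658007
B = arcsin(0.658007) = 41.15°  (b ≤ a, so B ≤ A and the acute solution is unique)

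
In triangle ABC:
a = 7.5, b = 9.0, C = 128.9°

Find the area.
Using A = ½ab·sin(C):
A = ½·7.5·9.0·sin(128.9°) = ½·67.5·0.778243 = 26.27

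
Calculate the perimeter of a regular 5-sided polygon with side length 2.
Perimeter = number of sides * side length
Perimeter = 5 * 2
Perimeter = 10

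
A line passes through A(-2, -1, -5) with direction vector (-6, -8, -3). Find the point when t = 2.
P(2) = (-2 + (-6)(2), -1 + (-8)(2), -5 + (-3)(2)) = (-14, -17, -11)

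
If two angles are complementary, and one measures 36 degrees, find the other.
Complementary angles sum to 90 degrees.
Other angle = 90 - 36
Other angle = 54 degrees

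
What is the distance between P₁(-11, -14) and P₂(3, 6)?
Using the distance formula: d = sqrt((x₂-x₁)² + (y₂-y₁)²)
dx = 3 - (-11) = 14
dy = 6 - (-14) = 20
d = sqrt(14² + 20²) = sqrt(196 + 400) = sqrt(596) = 24.41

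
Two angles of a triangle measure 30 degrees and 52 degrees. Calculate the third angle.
Sum of angles in a triangle = 180 degrees
Third angle = 180 - 30 - 52
Third angle = 98 degrees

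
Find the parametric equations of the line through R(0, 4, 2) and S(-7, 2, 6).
Direction vector d = S - R = (-7, -2, 4)
x = 0 - 7t, y = 4 - 2t, z = 2 + 4t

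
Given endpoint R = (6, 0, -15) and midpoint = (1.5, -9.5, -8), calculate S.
S = (2×1.5 - 6, 2×(-9.5) - 0, 2×(-8) - (-15)) = (-3, -19, -1)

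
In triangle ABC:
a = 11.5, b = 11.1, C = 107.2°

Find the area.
Using A = ½ab·sin(C):
A = ½·11.5·11.1·sin(107.2°) = ½·127.65·0.955278 = 60.97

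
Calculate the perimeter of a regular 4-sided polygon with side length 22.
Perimeter = number of sides * side length
Perimeter = 4 * 22
Perimeter = 88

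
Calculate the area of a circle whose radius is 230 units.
Area = pi * r²
Area = pi * 230²
Area = pi * 52900
Area = 166190.25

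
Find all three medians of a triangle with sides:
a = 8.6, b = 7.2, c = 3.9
Using m_x = ½√(2y² + 2z² - x²):
m_a = ½√(2·7.2² + 2·3.9² - 8.6²) = ½√60.14 = 3.877
m_b = ½√(2·8.6² + 2·3.9² - 7.2²) = ½√126.5 = 5.624
m_c = ½√(2·8.6² + 2·7.2² - 3.9²) = ½√236.39 = 7.687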